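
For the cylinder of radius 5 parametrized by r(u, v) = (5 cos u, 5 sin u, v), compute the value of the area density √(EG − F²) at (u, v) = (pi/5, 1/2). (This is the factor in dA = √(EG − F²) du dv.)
√(EG − F²)|_{(pi/5, 1/2)} = 5

E = 25, F = 0, G = 1, so EG − F² = 25. Taking the positive square root: √(EG − F²) = 5. At (u, v) = (pi/5, 1/2): 5.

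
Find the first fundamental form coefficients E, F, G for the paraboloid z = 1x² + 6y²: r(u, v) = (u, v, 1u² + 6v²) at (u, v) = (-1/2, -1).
E = 2;  F = 12;  G = 145

Partials: r_u = (1, 0, 2*u), r_v = (0, 1, 12*v). As functions of (u, v):
  E = r_u · r_u = 4*u^2 + 1,
  F = r_u · r_v = 24*u*v,
  G = r_v · r_v = 144*v^2 + 1.
Evaluating at (u, v) = (-1/2, -1): E = 2, F = 12, G = 145.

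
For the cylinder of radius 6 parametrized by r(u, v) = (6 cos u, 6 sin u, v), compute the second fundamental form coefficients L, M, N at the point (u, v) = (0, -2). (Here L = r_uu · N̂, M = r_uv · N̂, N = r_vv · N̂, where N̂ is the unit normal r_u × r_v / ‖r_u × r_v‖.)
L = -6;  M = 0;  N = 0

Compute the unit normal N̂(u, v) = (cos(u), sin(u), 0), and the second partials r_uu, r_uv, r_vv. Take dot products:
  L(u, v) = r_uu · N̂ = -6,
  M(u, v) = r_uv · N̂ = 0,
  N(u, v) = r_vv · N̂ = 0.
Evaluating at (u, v) = (0, -2):
  L = -6, M = 0, N = 0.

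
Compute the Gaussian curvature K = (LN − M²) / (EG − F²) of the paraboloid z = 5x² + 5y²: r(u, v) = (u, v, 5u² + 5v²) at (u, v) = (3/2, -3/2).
K = 100/203401

Coefficients of the first fundamental form: E = 100*u^2 + 1, F = 100*u*v, G = 100*v^2 + 1.
Coefficients of the second fundamental form: L = 10/sqrt(100*u^2 + 100*v^2 + 1), M = 0, N = 10/sqrt(100*u^2 + 100*v^2 + 1).
Assemble K = (LN − M²)/(EG − F²) = 100/(10000*u^4 + 20000*u^2*v^2 + 200*u^2 + 10000*v^4 + 200*v^2 + 1). At (u, v) = (3/2, -3/2): K = 100/203401.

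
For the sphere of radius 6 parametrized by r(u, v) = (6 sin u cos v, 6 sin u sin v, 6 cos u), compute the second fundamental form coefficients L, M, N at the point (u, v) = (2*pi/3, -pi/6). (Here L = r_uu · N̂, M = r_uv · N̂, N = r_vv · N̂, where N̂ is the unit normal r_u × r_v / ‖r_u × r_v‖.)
L = -6;  M = 0;  N = -9/2

Compute the unit normal N̂(u, v) = (sin(u)^2*cos(v)/Abs(sin(u)), sin(u)^2*sin(v)/Abs(sin(u)), sin(2*u)/(2*Abs(sin(u)))), and the second partials r_uu, r_uv, r_vv. Take dot products:
  L(u, v) = r_uu · N̂ = -6*sin(u)/Abs(sin(u)),
  M(u, v) = r_uv · N̂ = 0,
  N(u, v) = r_vv · N̂ = -6*sin(u)^3/Abs(sin(u)).
Evaluating at (u, v) = (2*pi/3, -pi/6):
  L = -6, M = 0, N = -9/2.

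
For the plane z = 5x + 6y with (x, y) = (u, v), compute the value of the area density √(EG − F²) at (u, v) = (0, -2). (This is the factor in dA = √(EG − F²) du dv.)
√(EG − F²)|_{(0, -2)} = sqrt(62)

E = 26, F = 30, G = 37, so EG − F² = 62. Taking the positive square root: √(EG − F²) = sqrt(62). At (u, v) = (0, -2): sqrt(62).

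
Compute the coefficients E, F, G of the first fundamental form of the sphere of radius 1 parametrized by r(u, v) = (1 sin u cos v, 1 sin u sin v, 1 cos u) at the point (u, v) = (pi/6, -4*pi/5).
E = 1;  F = 0;  G = 1/4

Partials: r_u = (cos(u)*cos(v), sin(v)*cos(u), -sin(u)), r_v = (-sin(u)*sin(v), sin(u)*cos(v), 0). As functions of (u, v):
  E = r_u · r_u = 1,
  F = r_u · r_v = 0,
  G = r_v · r_v = sin(u)^2.
Evaluating at (u, v) = (pi/6, -4*pi/5): E = 1, F = 0, G = 1/4.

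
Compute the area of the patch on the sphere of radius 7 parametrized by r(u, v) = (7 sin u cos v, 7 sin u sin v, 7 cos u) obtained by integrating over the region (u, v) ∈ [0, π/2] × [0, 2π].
Area = 98*pi

Area = ∫∫ √(EG − F²) du dv with √(EG − F²) = 49*Abs(sin(u)). Integrating over [0, π/2] × [0, 2π] gives 98*pi.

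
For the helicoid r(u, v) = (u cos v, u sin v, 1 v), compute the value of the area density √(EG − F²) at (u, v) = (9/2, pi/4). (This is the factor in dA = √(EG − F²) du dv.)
√(EG − F²)|_{(9/2, pi/4)} = sqrt(85)/2

E = 1, F = 0, G = u^2 + 1, so EG − F² = u^2 + 1. Taking the positive square root: √(EG − F²) = sqrt(u^2 + 1). At (u, v) = (9/2, pi/4): sqrt(85)/2.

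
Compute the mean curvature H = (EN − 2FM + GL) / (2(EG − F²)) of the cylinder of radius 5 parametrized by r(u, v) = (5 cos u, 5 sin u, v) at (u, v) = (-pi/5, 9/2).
H = -1/10

With E = 25, F = 0, G = 1, L = -5, M = 0, N = 0, assemble
  H = (EN − 2FM + GL) / (2(EG − F²)) = -1/10.
At (u, v) = (-pi/5, 9/2): H = -1/10.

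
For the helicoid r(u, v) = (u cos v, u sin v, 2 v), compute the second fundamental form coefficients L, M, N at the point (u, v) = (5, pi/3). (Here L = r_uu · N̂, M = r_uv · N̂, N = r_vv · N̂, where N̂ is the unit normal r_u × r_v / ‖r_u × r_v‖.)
L = 0;  M = -2*sqrt(29)/29;  N = 0

Compute the unit normal N̂(u, v) = (2*sin(v)/sqrt(u^2 + 4), -2*cos(v)/sqrt(u^2 + 4), u/sqrt(u^2 + 4)), and the second partials r_uu, r_uv, r_vv. Take dot products:
  L(u, v) = r_uu · N̂ = 0,
  M(u, v) = r_uv · N̂ = -2/sqrt(u^2 + 4),
  N(u, v) = r_vv · N̂ = 0.
Evaluating at (u, v) = (5, pi/3):
  L = 0, M = -2*sqrt(29)/29, N = 0.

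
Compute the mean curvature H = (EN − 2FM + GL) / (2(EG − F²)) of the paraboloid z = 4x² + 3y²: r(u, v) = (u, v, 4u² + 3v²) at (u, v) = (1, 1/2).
H = 235*sqrt(74)/5476

With E = 64*u^2 + 1, F = 48*u*v, G = 36*v^2 + 1, L = 8/sqrt(64*u^2 + 36*v^2 + 1), M = 0, N = 6/sqrt(64*u^2 + 36*v^2 + 1), assemble
  H = (EN − 2FM + GL) / (2(EG − F²)) = (192*u^2 + 144*v^2 + 7)/(64*u^2 + 36*v^2 + 1)^(3/2).
At (u, v) = (1, 1/2): H = 235*sqrt(74)/5476.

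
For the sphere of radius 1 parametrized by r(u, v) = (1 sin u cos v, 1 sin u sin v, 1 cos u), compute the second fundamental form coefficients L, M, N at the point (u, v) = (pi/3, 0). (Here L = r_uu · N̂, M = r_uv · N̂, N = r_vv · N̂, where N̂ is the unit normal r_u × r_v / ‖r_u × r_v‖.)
L = -1;  M = 0;  N = -3/4

Compute the unit normal N̂(u, v) = (sin(u)^2*cos(v)/Abs(sin(u)), sin(u)^2*sin(v)/Abs(sin(u)), sin(2*u)/(2*Abs(sin(u)))), and the second partials r_uu, r_uv, r_vv. Take dot products:
  L(u, v) = r_uu · N̂ = -sin(u)/Abs(sin(u)),
  M(u, v) = r_uv · N̂ = 0,
  N(u, v) = r_vv · N̂ = -sin(u)^3/Abs(sin(u)).
Evaluating at (u, v) = (pi/3, 0):
  L = -1, M = 0, N = -3/4.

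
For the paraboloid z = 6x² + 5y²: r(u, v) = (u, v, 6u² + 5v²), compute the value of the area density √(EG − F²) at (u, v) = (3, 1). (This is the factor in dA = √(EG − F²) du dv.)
√(EG − F²)|_{(3, 1)} = sqrt(1397)

E = 144*u^2 + 1, F = 120*u*v, G = 100*v^2 + 1, so EG − F² = 144*u^2 + 100*v^2 + 1. Taking the positive square root: √(EG − F²) = sqrt(144*u^2 + 100*v^2 + 1). At (u, v) = (3, 1): sqrt(1397).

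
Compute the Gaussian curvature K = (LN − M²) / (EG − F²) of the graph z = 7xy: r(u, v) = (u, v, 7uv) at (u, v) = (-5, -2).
K = -49/2022084

Coefficients of the first fundamental form: E = 49*v^2 + 1, F = 49*u*v, G = 49*u^2 + 1.
Coefficients of the second fundamental form: L = 0, M = 7/sqrt(49*u^2 + 49*v^2 + 1), N = 0.
Assemble K = (LN − M²)/(EG − F²) = -49/(2401*u^4 + 4802*u^2*v^2 + 98*u^2 + 2401*v^4 + 98*v^2 + 1). At (u, v) = (-5, -2): K = -49/2022084.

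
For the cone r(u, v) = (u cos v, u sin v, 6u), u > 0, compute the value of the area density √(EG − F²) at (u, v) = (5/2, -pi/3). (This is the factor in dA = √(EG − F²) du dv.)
√(EG − F²)|_{(5/2, -pi/3)} = 5*sqrt(37)/2

E = 37, F = 0, G = u^2, so EG − F² = 37*u^2. Taking the positive square root: √(EG − F²) = sqrt(37)*Abs(u). At (u, v) = (5/2, -pi/3): 5*sqrt(37)/2.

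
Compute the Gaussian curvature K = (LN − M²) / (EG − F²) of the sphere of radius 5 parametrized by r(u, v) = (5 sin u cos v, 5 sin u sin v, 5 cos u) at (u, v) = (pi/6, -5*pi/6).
K = 1/25

Coefficients of the first fundamental form: E = 25, F = 0, G = 25*sin(u)^2.
Coefficients of the second fundamental form: L = -5*sin(u)/Abs(sin(u)), M = 0, N = -5*sin(u)^3/Abs(sin(u)).
Assemble K = (LN − M²)/(EG − F²) = 1/25. At (u, v) = (pi/6, -5*pi/6): K = 1/25.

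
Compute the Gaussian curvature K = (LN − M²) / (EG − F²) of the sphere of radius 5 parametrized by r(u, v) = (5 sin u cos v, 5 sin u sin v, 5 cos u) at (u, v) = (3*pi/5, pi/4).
K = 1/25

Coefficients of the first fundamental form: E = 25, F = 0, G = 25*sin(u)^2.
Coefficients of the second fundamental form: L = -5*sin(u)/Abs(sin(u)), M = 0, N = -5*sin(u)^3/Abs(sin(u)).
Assemble K = (LN − M²)/(EG − F²) = 1/25. At (u, v) = (3*pi/5, pi/4): K = 1/25.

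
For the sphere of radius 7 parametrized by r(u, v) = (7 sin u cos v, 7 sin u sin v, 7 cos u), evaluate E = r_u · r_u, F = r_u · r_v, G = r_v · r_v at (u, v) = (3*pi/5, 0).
E = 49;  F = 0;  G = 49*sqrt(5)/8 + 245/8

Partials: r_u = (7*cos(u)*cos(v), 7*sin(v)*cos(u), -7*sin(u)), r_v = (-7*sin(u)*sin(v), 7*sin(u)*cos(v), 0). As functions of (u, v):
  E = r_u · r_u = 49,
  F = r_u · r_v = 0,
  G = r_v · r_v = 49*sin(u)^2.
Evaluating at (u, v) = (3*pi/5, 0): E = 49, F = 0, G = 49*sqrt(5)/8 + 245/8.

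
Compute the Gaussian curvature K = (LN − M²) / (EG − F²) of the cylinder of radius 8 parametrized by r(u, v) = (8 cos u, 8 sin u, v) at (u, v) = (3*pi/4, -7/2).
K = 0

Coefficients of the first fundamental form: E = 64, F = 0, G = 1.
Coefficients of the second fundamental form: L = -8, M = 0, N = 0.
Assemble K = (LN − M²)/(EG − F²) = 0. At (u, v) = (3*pi/4, -7/2): K = 0.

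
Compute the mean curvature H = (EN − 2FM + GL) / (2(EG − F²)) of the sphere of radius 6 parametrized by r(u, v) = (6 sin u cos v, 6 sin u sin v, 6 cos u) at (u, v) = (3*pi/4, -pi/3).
H = -1/6

With E = 36, F = 0, G = 36*sin(u)^2, L = -6*sin(u)/Abs(sin(u)), M = 0, N = -6*sin(u)^3/Abs(sin(u)), assemble
  H = (EN − 2FM + GL) / (2(EG − F²)) = -sin(u)/(6*Abs(sin(u))).
At (u, v) = (3*pi/4, -pi/3): H = -1/6.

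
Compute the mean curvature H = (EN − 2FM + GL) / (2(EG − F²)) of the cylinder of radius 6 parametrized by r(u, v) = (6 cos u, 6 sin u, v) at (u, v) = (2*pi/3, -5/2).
H = -1/12

With E = 36, F = 0, G = 1, L = -6, M = 0, N = 0, assemble
  H = (EN − 2FM + GL) / (2(EG − F²)) = -1/12.
At (u, v) = (2*pi/3, -5/2): H = -1/12.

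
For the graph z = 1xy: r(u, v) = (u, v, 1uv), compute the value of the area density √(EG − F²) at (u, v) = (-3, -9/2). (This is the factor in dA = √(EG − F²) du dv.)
√(EG − F²)|_{(-3, -9/2)} = 11/2

E = v^2 + 1, F = u*v, G = u^2 + 1, so EG − F² = u^2 + v^2 + 1. Taking the positive square root: √(EG − F²) = sqrt(u^2 + v^2 + 1). At (u, v) = (-3, -9/2): 11/2.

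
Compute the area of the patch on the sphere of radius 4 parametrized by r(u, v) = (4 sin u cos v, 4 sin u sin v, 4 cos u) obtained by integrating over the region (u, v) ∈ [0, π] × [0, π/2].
Area = 16*pi

Area = ∫∫ √(EG − F²) du dv with √(EG − F²) = 16*Abs(sin(u)). Integrating over [0, π] × [0, π/2] gives 16*pi.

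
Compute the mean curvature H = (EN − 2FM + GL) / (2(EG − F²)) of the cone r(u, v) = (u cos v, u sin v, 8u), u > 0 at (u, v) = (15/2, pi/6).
H = 8*sqrt(65)/975

With E = 65, F = 0, G = u^2, L = 0, M = 0, N = 8*sqrt(65)*u^2/(65*Abs(u)), assemble
  H = (EN − 2FM + GL) / (2(EG − F²)) = 4*sqrt(65)/(65*Abs(u)).
At (u, v) = (15/2, pi/6): H = 8*sqrt(65)/975.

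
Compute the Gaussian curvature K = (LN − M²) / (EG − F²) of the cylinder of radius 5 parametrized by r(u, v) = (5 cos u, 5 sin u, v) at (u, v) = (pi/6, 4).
K = 0

Coefficients of the first fundamental form: E = 25, F = 0, G = 1.
Coefficients of the second fundamental form: L = -5, M = 0, N = 0.
Assemble K = (LN − M²)/(EG − F²) = 0. At (u, v) = (pi/6, 4): K = 0.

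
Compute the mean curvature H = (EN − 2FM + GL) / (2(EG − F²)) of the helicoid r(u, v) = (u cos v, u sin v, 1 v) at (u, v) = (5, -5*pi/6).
H = 0

With E = 1, F = 0, G = u^2 + 1, L = 0, M = -1/sqrt(u^2 + 1), N = 0, assemble
  H = (EN − 2FM + GL) / (2(EG − F²)) = 0.
At (u, v) = (5, -5*pi/6): H = 0.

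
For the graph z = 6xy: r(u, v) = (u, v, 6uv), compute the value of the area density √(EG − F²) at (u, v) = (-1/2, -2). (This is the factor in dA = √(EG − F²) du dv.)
√(EG − F²)|_{(-1/2, -2)} = sqrt(154)

E = 36*v^2 + 1, F = 36*u*v, G = 36*u^2 + 1, so EG − F² = 36*u^2 + 36*v^2 + 1. Taking the positive square root: √(EG − F²) = sqrt(36*u^2 + 36*v^2 + 1). At (u, v) = (-1/2, -2): sqrt(154).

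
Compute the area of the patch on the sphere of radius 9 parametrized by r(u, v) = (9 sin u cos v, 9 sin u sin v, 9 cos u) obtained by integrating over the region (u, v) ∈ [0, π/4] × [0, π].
Area = 81*pi*(2 - sqrt(2))/2

Area = ∫∫ √(EG − F²) du dv with √(EG − F²) = 81*Abs(sin(u)). Integrating over [0, π/4] × [0, π] gives 81*pi*(2 - sqrt(2))/2.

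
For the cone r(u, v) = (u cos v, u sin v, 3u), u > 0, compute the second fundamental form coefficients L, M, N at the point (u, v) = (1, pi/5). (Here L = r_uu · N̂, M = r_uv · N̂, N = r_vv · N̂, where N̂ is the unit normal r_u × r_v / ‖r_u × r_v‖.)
L = 0;  M = 0;  N = 3*sqrt(10)/10

Compute the unit normal N̂(u, v) = (-3*sqrt(10)*u*cos(v)/(10*Abs(u)), -3*sqrt(10)*u*sin(v)/(10*Abs(u)), sqrt(10)*u/(10*Abs(u))), and the second partials r_uu, r_uv, r_vv. Take dot products:
  L(u, v) = r_uu · N̂ = 0,
  M(u, v) = r_uv · N̂ = 0,
  N(u, v) = r_vv · N̂ = 3*sqrt(10)*u^2/(10*Abs(u)).
Evaluating at (u, v) = (1, pi/5):
  L = 0, M = 0, N = 3*sqrt(10)/10.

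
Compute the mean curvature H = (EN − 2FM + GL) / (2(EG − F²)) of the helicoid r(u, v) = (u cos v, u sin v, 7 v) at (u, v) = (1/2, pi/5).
H = 0

With E = 1, F = 0, G = u^2 + 49, L = 0, M = -7/sqrt(u^2 + 49), N = 0, assemble
  H = (EN − 2FM + GL) / (2(EG − F²)) = 0.
At (u, v) = (1/2, pi/5): H = 0.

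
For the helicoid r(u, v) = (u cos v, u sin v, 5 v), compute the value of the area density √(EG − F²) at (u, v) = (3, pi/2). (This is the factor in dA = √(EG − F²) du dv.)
√(EG − F²)|_{(3, pi/2)} = sqrt(34)

E = 1, F = 0, G = u^2 + 25, so EG − F² = u^2 + 25. Taking the positive square root: √(EG − F²) = sqrt(u^2 + 25). At (u, v) = (3, pi/2): sqrt(34).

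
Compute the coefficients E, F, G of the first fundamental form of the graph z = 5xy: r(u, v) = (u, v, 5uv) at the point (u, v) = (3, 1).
E = 26;  F = 75;  G = 226

Partials: r_u = (1, 0, 5*v), r_v = (0, 1, 5*u). As functions of (u, v):
  E = r_u · r_u = 25*v^2 + 1,
  F = r_u · r_v = 25*u*v,
  G = r_v · r_v = 25*u^2 + 1.
Evaluating at (u, v) = (3, 1): E = 26, F = 75, G = 226.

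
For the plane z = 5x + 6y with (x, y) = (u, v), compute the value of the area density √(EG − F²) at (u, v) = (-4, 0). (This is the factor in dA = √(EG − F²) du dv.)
√(EG − F²)|_{(-4, 0)} = sqrt(62)

E = 26, F = 30, G = 37, so EG − F² = 62. Taking the positive square root: √(EG − F²) = sqrt(62). At (u, v) = (-4, 0): sqrt(62).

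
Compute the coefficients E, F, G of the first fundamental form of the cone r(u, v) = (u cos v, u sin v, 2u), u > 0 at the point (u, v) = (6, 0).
E = 5;  F = 0;  G = 36

Partials: r_u = (cos(v), sin(v), 2), r_v = (-u*sin(v), u*cos(v), 0). As functions of (u, v):
  E = r_u · r_u = 5,
  F = r_u · r_v = 0,
  G = r_v · r_v = u^2.
Evaluating at (u, v) = (6, 0): E = 5, F = 0, G = 36.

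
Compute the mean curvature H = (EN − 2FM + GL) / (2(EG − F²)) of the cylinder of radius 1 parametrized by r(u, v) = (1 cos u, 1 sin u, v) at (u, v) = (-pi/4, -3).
H = -1/2

With E = 1, F = 0, G = 1, L = -1, M = 0, N = 0, assemble
  H = (EN − 2FM + GL) / (2(EG − F²)) = -1/2.
At (u, v) = (-pi/4, -3): H = -1/2.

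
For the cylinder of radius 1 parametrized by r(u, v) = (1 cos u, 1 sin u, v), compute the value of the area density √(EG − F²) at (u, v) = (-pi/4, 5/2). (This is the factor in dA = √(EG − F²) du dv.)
√(EG − F²)|_{(-pi/4, 5/2)} = 1

E = 1, F = 0, G = 1, so EG − F² = 1. Taking the positive square root: √(EG − F²) = 1. At (u, v) = (-pi/4, 5/2): 1.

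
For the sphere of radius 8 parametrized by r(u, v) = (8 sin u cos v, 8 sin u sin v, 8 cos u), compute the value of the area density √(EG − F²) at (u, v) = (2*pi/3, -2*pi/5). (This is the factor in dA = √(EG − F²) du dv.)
√(EG − F²)|_{(2*pi/3, -2*pi/5)} = 32*sqrt(3)

E = 64, F = 0, G = 64*sin(u)^2, so EG − F² = 4096*sin(u)^2. Taking the positive square root: √(EG − F²) = 64*Abs(sin(u)). At (u, v) = (2*pi/3, -2*pi/5): 32*sqrt(3).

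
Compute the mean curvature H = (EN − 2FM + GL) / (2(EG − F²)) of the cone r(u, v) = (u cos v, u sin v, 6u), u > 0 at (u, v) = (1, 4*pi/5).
H = 3*sqrt(37)/37

With E = 37, F = 0, G = u^2, L = 0, M = 0, N = 6*sqrt(37)*u^2/(37*Abs(u)), assemble
  H = (EN − 2FM + GL) / (2(EG − F²)) = 3*sqrt(37)/(37*Abs(u)).
At (u, v) = (1, 4*pi/5): H = 3*sqrt(37)/37.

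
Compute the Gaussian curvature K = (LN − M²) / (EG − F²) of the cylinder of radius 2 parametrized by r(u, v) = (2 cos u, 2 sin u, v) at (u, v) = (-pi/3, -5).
K = 0

Coefficients of the first fundamental form: E = 4, F = 0, G = 1.
Coefficients of the second fundamental form: L = -2, M = 0, N = 0.
Assemble K = (LN − M²)/(EG − F²) = 0. At (u, v) = (-pi/3, -5): K = 0.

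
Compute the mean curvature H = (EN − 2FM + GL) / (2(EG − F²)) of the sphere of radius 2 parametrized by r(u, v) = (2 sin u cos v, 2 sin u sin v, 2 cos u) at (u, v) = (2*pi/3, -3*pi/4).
H = -1/2

With E = 4, F = 0, G = 4*sin(u)^2, L = -2*sin(u)/Abs(sin(u)), M = 0, N = -2*sin(u)^3/Abs(sin(u)), assemble
  H = (EN − 2FM + GL) / (2(EG − F²)) = -sin(u)/(2*Abs(sin(u))).
At (u, v) = (2*pi/3, -3*pi/4): H = -1/2.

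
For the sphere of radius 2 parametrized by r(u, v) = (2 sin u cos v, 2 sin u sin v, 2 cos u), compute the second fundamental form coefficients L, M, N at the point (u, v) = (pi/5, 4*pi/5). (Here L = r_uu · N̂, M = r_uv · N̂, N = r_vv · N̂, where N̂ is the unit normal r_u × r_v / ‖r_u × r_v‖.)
L = -2;  M = 0;  N = -5/4 + sqrt(5)/4

Compute the unit normal N̂(u, v) = (sin(u)^2*cos(v)/Abs(sin(u)), sin(u)^2*sin(v)/Abs(sin(u)), sin(2*u)/(2*Abs(sin(u)))), and the second partials r_uu, r_uv, r_vv. Take dot products:
  L(u, v) = r_uu · N̂ = -2*sin(u)/Abs(sin(u)),
  M(u, v) = r_uv · N̂ = 0,
  N(u, v) = r_vv · N̂ = -2*sin(u)^3/Abs(sin(u)).
Evaluating at (u, v) = (pi/5, 4*pi/5):
  L = -2, M = 0, N = -5/4 + sqrt(5)/4.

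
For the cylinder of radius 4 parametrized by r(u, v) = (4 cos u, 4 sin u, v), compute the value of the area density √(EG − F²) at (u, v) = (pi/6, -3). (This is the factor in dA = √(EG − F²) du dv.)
√(EG − F²)|_{(pi/6, -3)} = 4

E = 16, F = 0, G = 1, so EG − F² = 16. Taking the positive square root: √(EG − F²) = 4. At (u, v) = (pi/6, -3): 4.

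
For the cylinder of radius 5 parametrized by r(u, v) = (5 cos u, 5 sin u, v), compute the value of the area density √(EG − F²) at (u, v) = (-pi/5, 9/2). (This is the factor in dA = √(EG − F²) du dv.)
√(EG − F²)|_{(-pi/5, 9/2)} = 5

E = 25, F = 0, G = 1, so EG − F² = 25. Taking the positive square root: √(EG − F²) = 5. At (u, v) = (-pi/5, 9/2): 5.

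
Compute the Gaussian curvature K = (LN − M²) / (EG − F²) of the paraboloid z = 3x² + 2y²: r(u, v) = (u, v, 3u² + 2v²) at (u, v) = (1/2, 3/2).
K = 6/529

Coefficients of the first fundamental form: E = 36*u^2 + 1, F = 24*u*v, G = 16*v^2 + 1.
Coefficients of the second fundamental form: L = 6/sqrt(36*u^2 + 16*v^2 + 1), M = 0, N = 4/sqrt(36*u^2 + 16*v^2 + 1).
Assemble K = (LN − M²)/(EG − F²) = 24/(1296*u^4 + 1152*u^2*v^2 + 72*u^2 + 256*v^4 + 32*v^2 + 1). At (u, v) = (1/2, 3/2): K = 6/529.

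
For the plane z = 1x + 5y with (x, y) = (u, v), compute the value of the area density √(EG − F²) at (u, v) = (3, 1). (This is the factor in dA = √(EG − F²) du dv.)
√(EG − F²)|_{(3, 1)} = 3*sqrt(3)

E = 2, F = 5, G = 26, so EG − F² = 27. Taking the positive square root: √(EG − F²) = 3*sqrt(3). At (u, v) = (3, 1): 3*sqrt(3).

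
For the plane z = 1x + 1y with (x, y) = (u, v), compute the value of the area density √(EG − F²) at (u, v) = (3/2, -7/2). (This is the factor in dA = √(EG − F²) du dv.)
√(EG − F²)|_{(3/2, -7/2)} = sqrt(3)

E = 2, F = 1, G = 2, so EG − F² = 3. Taking the positive square root: √(EG − F²) = sqrt(3). At (u, v) = (3/2, -7/2): sqrt(3).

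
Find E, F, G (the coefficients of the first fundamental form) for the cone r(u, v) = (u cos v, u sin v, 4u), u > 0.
E = 17;  F = 0;  G = u^2

Compute partials: r_u = (cos(v), sin(v), 4), r_v = (-u*sin(v), u*cos(v), 0). Then
  E = r_u · r_u = 17,
  F = r_u · r_v = 0,
  G = r_v · r_v = u^2.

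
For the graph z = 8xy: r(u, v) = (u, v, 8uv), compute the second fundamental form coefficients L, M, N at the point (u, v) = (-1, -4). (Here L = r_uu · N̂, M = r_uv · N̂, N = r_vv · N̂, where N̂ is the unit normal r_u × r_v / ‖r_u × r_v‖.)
L = 0;  M = 8/33;  N = 0

Compute the unit normal N̂(u, v) = (-8*v/sqrt(64*u^2 + 64*v^2 + 1), -8*u/sqrt(64*u^2 + 64*v^2 + 1), 1/sqrt(64*u^2 + 64*v^2 + 1)), and the second partials r_uu, r_uv, r_vv. Take dot products:
  L(u, v) = r_uu · N̂ = 0,
  M(u, v) = r_uv · N̂ = 8/sqrt(64*u^2 + 64*v^2 + 1),
  N(u, v) = r_vv · N̂ = 0.
Evaluating at (u, v) = (-1, -4):
  L = 0, M = 8/33, N = 0.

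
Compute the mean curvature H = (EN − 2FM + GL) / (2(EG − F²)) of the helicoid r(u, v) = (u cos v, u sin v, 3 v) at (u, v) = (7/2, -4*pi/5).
H = 0

With E = 1, F = 0, G = u^2 + 9, L = 0, M = -3/sqrt(u^2 + 9), N = 0, assemble
  H = (EN − 2FM + GL) / (2(EG − F²)) = 0.
At (u, v) = (7/2, -4*pi/5): H = 0.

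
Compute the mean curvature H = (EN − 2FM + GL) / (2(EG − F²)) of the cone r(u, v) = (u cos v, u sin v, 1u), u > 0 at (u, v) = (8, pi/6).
H = sqrt(2)/32

With E = 2, F = 0, G = u^2, L = 0, M = 0, N = sqrt(2)*u^2/(2*Abs(u)), assemble
  H = (EN − 2FM + GL) / (2(EG − F²)) = sqrt(2)/(4*Abs(u)).
At (u, v) = (8, pi/6): H = sqrt(2)/32.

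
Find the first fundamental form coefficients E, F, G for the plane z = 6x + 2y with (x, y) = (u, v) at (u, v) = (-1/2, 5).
E = 37;  F = 12;  G = 5

Partials: r_u = (1, 0, 6), r_v = (0, 1, 2). As functions of (u, v):
  E = r_u · r_u = 37,
  F = r_u · r_v = 12,
  G = r_v · r_v = 5.
Evaluating at (u, v) = (-1/2, 5): E = 37, F = 12, G = 5.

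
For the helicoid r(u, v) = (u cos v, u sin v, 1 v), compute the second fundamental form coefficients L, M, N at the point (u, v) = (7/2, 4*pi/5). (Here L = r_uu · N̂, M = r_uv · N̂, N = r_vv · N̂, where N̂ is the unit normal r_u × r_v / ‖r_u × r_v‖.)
L = 0;  M = -2*sqrt(53)/53;  N = 0

Compute the unit normal N̂(u, v) = (sin(v)/sqrt(u^2 + 1), -cos(v)/sqrt(u^2 + 1), u/sqrt(u^2 + 1)), and the second partials r_uu, r_uv, r_vv. Take dot products:
  L(u, v) = r_uu · N̂ = 0,
  M(u, v) = r_uv · N̂ = -1/sqrt(u^2 + 1),
  N(u, v) = r_vv · N̂ = 0.
Evaluating at (u, v) = (7/2, 4*pi/5):
  L = 0, M = -2*sqrt(53)/53, N = 0.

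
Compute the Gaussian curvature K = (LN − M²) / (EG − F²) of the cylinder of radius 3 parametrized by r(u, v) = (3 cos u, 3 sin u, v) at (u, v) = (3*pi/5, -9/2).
K = 0

Coefficients of the first fundamental form: E = 9, F = 0, G = 1.
Coefficients of the second fundamental form: L = -3, M = 0, N = 0.
Assemble K = (LN − M²)/(EG − F²) = 0. At (u, v) = (3*pi/5, -9/2): K = 0.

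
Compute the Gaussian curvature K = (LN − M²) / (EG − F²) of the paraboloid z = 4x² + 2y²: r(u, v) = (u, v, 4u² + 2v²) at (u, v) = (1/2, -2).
K = 32/6561

Coefficients of the first fundamental form: E = 64*u^2 + 1, F = 32*u*v, G = 16*v^2 + 1.
Coefficients of the second fundamental form: L = 8/sqrt(64*u^2 + 16*v^2 + 1), M = 0, N = 4/sqrt(64*u^2 + 16*v^2 + 1).
Assemble K = (LN − M²)/(EG − F²) = 32/(4096*u^4 + 2048*u^2*v^2 + 128*u^2 + 256*v^4 + 32*v^2 + 1). At (u, v) = (1/2, -2): K = 32/6561.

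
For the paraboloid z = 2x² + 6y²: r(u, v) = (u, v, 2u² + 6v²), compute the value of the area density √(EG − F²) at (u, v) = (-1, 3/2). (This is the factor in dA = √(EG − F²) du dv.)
√(EG − F²)|_{(-1, 3/2)} = sqrt(341)

E = 16*u^2 + 1, F = 48*u*v, G = 144*v^2 + 1, so EG − F² = 16*u^2 + 144*v^2 + 1. Taking the positive square root: √(EG − F²) = sqrt(16*u^2 + 144*v^2 + 1). At (u, v) = (-1, 3/2): sqrt(341).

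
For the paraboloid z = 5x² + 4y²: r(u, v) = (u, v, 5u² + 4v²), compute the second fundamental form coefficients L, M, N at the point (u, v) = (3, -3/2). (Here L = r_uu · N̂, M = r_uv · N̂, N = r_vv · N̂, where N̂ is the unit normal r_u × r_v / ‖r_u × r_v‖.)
L = 2*sqrt(1045)/209;  M = 0;  N = 8*sqrt(1045)/1045

Compute the unit normal N̂(u, v) = (-10*u/sqrt(100*u^2 + 64*v^2 + 1), -8*v/sqrt(100*u^2 + 64*v^2 + 1), 1/sqrt(100*u^2 + 64*v^2 + 1)), and the second partials r_uu, r_uv, r_vv. Take dot products:
  L(u, v) = r_uu · N̂ = 10/sqrt(100*u^2 + 64*v^2 + 1),
  M(u, v) = r_uv · N̂ = 0,
  N(u, v) = r_vv · N̂ = 8/sqrt(100*u^2 + 64*v^2 + 1).
Evaluating at (u, v) = (3, -3/2):
  L = 2*sqrt(1045)/209, M = 0, N = 8*sqrt(1045)/1045.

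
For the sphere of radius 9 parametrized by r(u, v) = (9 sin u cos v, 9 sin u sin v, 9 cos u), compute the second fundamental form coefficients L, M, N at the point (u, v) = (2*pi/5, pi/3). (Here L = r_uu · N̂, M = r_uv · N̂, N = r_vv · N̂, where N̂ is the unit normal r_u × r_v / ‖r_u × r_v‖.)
L = -9;  M = 0;  N = -45/8 - 9*sqrt(5)/8

Compute the unit normal N̂(u, v) = (sin(u)^2*cos(v)/Abs(sin(u)), sin(u)^2*sin(v)/Abs(sin(u)), sin(2*u)/(2*Abs(sin(u)))), and the second partials r_uu, r_uv, r_vv. Take dot products:
  L(u, v) = r_uu · N̂ = -9*sin(u)/Abs(sin(u)),
  M(u, v) = r_uv · N̂ = 0,
  N(u, v) = r_vv · N̂ = -9*sin(u)^3/Abs(sin(u)).
Evaluating at (u, v) = (2*pi/5, pi/3):
  L = -9, M = 0, N = -45/8 - 9*sqrt(5)/8.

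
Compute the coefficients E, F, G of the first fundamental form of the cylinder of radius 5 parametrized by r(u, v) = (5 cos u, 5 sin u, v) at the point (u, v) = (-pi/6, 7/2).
E = 25;  F = 0;  G = 1

Partials: r_u = (-5*sin(u), 5*cos(u), 0), r_v = (0, 0, 1). As functions of (u, v):
  E = r_u · r_u = 25,
  F = r_u · r_v = 0,
  G = r_v · r_v = 1.
Evaluating at (u, v) = (-pi/6, 7/2): E = 25, F = 0, G = 1.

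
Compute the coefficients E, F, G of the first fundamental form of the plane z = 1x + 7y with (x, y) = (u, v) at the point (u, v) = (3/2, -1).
E = 2;  F = 7;  G = 50

Partials: r_u = (1, 0, 1), r_v = (0, 1, 7). As functions of (u, v):
  E = r_u · r_u = 2,
  F = r_u · r_v = 7,
  G = r_v · r_v = 50.
Evaluating at (u, v) = (3/2, -1): E = 2, F = 7, G = 50.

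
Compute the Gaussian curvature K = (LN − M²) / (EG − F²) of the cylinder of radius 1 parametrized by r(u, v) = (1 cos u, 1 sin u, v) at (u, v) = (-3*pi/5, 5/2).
K = 0

Coefficients of the first fundamental form: E = 1, F = 0, G = 1.
Coefficients of the second fundamental form: L = -1, M = 0, N = 0.
Assemble K = (LN − M²)/(EG − F²) = 0. At (u, v) = (-3*pi/5, 5/2): K = 0.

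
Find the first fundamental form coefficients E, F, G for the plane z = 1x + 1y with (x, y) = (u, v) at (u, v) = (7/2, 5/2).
E = 2;  F = 1;  G = 2

Partials: r_u = (1, 0, 1), r_v = (0, 1, 1). As functions of (u, v):
  E = r_u · r_u = 2,
  F = r_u · r_v = 1,
  G = r_v · r_v = 2.
Evaluating at (u, v) = (7/2, 5/2): E = 2, F = 1, G = 2.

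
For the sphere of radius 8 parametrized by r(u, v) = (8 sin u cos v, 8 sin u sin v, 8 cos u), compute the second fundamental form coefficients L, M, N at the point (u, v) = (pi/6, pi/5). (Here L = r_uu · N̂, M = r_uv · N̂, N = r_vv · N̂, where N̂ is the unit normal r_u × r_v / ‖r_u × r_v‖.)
L = -8;  M = 0;  N = -2

Compute the unit normal N̂(u, v) = (sin(u)^2*cos(v)/Abs(sin(u)), sin(u)^2*sin(v)/Abs(sin(u)), sin(2*u)/(2*Abs(sin(u)))), and the second partials r_uu, r_uv, r_vv. Take dot products:
  L(u, v) = r_uu · N̂ = -8*sin(u)/Abs(sin(u)),
  M(u, v) = r_uv · N̂ = 0,
  N(u, v) = r_vv · N̂ = -8*sin(u)^3/Abs(sin(u)).
Evaluating at (u, v) = (pi/6, pi/5):
  L = -8, M = 0, N = -2.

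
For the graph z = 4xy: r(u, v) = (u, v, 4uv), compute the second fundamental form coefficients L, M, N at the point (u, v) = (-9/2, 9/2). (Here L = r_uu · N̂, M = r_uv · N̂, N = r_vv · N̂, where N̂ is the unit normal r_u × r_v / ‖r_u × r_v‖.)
L = 0;  M = 4*sqrt(649)/649;  N = 0

Compute the unit normal N̂(u, v) = (-4*v/sqrt(16*u^2 + 16*v^2 + 1), -4*u/sqrt(16*u^2 + 16*v^2 + 1), 1/sqrt(16*u^2 + 16*v^2 + 1)), and the second partials r_uu, r_uv, r_vv. Take dot products:
  L(u, v) = r_uu · N̂ = 0,
  M(u, v) = r_uv · N̂ = 4/sqrt(16*u^2 + 16*v^2 + 1),
  N(u, v) = r_vv · N̂ = 0.
Evaluating at (u, v) = (-9/2, 9/2):
  L = 0, M = 4*sqrt(649)/649, N = 0.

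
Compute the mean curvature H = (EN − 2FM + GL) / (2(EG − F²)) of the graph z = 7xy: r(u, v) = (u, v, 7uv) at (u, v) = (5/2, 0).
H = 0

With E = 49*v^2 + 1, F = 49*u*v, G = 49*u^2 + 1, L = 0, M = 7/sqrt(49*u^2 + 49*v^2 + 1), N = 0, assemble
  H = (EN − 2FM + GL) / (2(EG − F²)) = -343*u*v/(49*u^2 + 49*v^2 + 1)^(3/2).
At (u, v) = (5/2, 0): H = 0.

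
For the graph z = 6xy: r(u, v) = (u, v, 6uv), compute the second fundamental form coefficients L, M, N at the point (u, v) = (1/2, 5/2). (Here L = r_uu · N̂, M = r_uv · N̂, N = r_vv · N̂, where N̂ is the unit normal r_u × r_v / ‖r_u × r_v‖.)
L = 0;  M = 6*sqrt(235)/235;  N = 0

Compute the unit normal N̂(u, v) = (-6*v/sqrt(36*u^2 + 36*v^2 + 1), -6*u/sqrt(36*u^2 + 36*v^2 + 1), 1/sqrt(36*u^2 + 36*v^2 + 1)), and the second partials r_uu, r_uv, r_vv. Take dot products:
  L(u, v) = r_uu · N̂ = 0,
  M(u, v) = r_uv · N̂ = 6/sqrt(36*u^2 + 36*v^2 + 1),
  N(u, v) = r_vv · N̂ = 0.
Evaluating at (u, v) = (1/2, 5/2):
  L = 0, M = 6*sqrt(235)/235, N = 0.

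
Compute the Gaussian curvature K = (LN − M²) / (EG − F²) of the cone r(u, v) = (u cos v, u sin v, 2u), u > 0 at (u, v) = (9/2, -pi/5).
K = 0

Coefficients of the first fundamental form: E = 5, F = 0, G = u^2.
Coefficients of the second fundamental form: L = 0, M = 0, N = 2*sqrt(5)*u^2/(5*Abs(u)).
Assemble K = (LN − M²)/(EG − F²) = 0. At (u, v) = (9/2, -pi/5): K = 0.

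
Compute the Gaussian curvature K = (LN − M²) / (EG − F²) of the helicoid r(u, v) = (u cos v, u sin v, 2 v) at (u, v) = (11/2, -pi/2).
K = -64/18769

Coefficients of the first fundamental form: E = 1, F = 0, G = u^2 + 4.
Coefficients of the second fundamental form: L = 0, M = -2/sqrt(u^2 + 4), N = 0.
Assemble K = (LN − M²)/(EG − F²) = -4/(u^2 + 4)^2. At (u, v) = (11/2, -pi/2): K = -64/18769.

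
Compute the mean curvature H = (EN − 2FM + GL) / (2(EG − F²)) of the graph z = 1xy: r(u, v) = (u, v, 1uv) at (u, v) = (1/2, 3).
H = -12*sqrt(41)/1681

With E = v^2 + 1, F = u*v, G = u^2 + 1, L = 0, M = 1/sqrt(u^2 + v^2 + 1), N = 0, assemble
  H = (EN − 2FM + GL) / (2(EG − F²)) = -u*v/(u^2 + v^2 + 1)^(3/2).
At (u, v) = (1/2, 3): H = -12*sqrt(41)/1681.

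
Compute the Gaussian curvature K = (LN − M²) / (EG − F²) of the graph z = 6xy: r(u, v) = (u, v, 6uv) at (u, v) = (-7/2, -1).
K = -9/57121

Coefficients of the first fundamental form: E = 36*v^2 + 1, F = 36*u*v, G = 36*u^2 + 1.
Coefficients of the second fundamental form: L = 0, M = 6/sqrt(36*u^2 + 36*v^2 + 1), N = 0.
Assemble K = (LN − M²)/(EG − F²) = -36/(1296*u^4 + 2592*u^2*v^2 + 72*u^2 + 1296*v^4 + 72*v^2 + 1). At (u, v) = (-7/2, -1): K = -9/57121.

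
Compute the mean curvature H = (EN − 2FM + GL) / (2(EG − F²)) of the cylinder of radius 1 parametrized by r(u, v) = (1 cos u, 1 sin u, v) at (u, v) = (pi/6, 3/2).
H = -1/2

With E = 1, F = 0, G = 1, L = -1, M = 0, N = 0, assemble
  H = (EN − 2FM + GL) / (2(EG − F²)) = -1/2.
At (u, v) = (pi/6, 3/2): H = -1/2.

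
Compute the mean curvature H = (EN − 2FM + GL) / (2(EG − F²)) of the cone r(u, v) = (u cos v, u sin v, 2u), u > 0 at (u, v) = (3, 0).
H = sqrt(5)/15

With E = 5, F = 0, G = u^2, L = 0, M = 0, N = 2*sqrt(5)*u^2/(5*Abs(u)), assemble
  H = (EN − 2FM + GL) / (2(EG − F²)) = sqrt(5)/(5*Abs(u)).
At (u, v) = (3, 0): H = sqrt(5)/15.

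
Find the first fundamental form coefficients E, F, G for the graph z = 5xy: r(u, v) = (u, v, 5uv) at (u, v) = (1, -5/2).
E = 629/4;  F = -125/2;  G = 26

Partials: r_u = (1, 0, 5*v), r_v = (0, 1, 5*u). As functions of (u, v):
  E = r_u · r_u = 25*v^2 + 1,
  F = r_u · r_v = 25*u*v,
  G = r_v · r_v = 25*u^2 + 1.
Evaluating at (u, v) = (1, -5/2): E = 629/4, F = -125/2, G = 26.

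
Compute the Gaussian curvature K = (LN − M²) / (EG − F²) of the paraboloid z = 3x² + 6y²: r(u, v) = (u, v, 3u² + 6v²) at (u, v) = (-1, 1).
K = 72/32761

Coefficients of the first fundamental form: E = 36*u^2 + 1, F = 72*u*v, G = 144*v^2 + 1.
Coefficients of the second fundamental form: L = 6/sqrt(36*u^2 + 144*v^2 + 1), M = 0, N = 12/sqrt(36*u^2 + 144*v^2 + 1).
Assemble K = (LN − M²)/(EG − F²) = 72/(1296*u^4 + 10368*u^2*v^2 + 72*u^2 + 20736*v^4 + 288*v^2 + 1). At (u, v) = (-1, 1): K = 72/32761.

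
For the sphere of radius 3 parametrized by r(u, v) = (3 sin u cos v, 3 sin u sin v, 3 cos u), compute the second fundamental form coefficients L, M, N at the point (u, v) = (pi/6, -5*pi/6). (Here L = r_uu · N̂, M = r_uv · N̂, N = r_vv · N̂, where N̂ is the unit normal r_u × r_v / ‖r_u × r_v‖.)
L = -3;  M = 0;  N = -3/4

Compute the unit normal N̂(u, v) = (sin(u)^2*cos(v)/Abs(sin(u)), sin(u)^2*sin(v)/Abs(sin(u)), sin(2*u)/(2*Abs(sin(u)))), and the second partials r_uu, r_uv, r_vv. Take dot products:
  L(u, v) = r_uu · N̂ = -3*sin(u)/Abs(sin(u)),
  M(u, v) = r_uv · N̂ = 0,
  N(u, v) = r_vv · N̂ = -3*sin(u)^3/Abs(sin(u)).
Evaluating at (u, v) = (pi/6, -5*pi/6):
  L = -3, M = 0, N = -3/4.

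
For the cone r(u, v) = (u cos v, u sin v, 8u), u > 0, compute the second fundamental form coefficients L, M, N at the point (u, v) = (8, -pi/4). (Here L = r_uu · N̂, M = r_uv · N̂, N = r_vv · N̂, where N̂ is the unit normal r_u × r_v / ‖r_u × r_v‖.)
L = 0;  M = 0;  N = 64*sqrt(65)/65

Compute the unit normal N̂(u, v) = (-8*sqrt(65)*u*cos(v)/(65*Abs(u)), -8*sqrt(65)*u*sin(v)/(65*Abs(u)), sqrt(65)*u/(65*Abs(u))), and the second partials r_uu, r_uv, r_vv. Take dot products:
  L(u, v) = r_uu · N̂ = 0,
  M(u, v) = r_uv · N̂ = 0,
  N(u, v) = r_vv · N̂ = 8*sqrt(65)*u^2/(65*Abs(u)).
Evaluating at (u, v) = (8, -pi/4):
  L = 0, M = 0, N = 64*sqrt(65)/65.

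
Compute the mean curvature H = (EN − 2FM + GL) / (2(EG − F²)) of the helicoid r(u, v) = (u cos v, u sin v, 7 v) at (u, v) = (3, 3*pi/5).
H = 0

With E = 1, F = 0, G = u^2 + 49, L = 0, M = -7/sqrt(u^2 + 49), N = 0, assemble
  H = (EN − 2FM + GL) / (2(EG − F²)) = 0.
At (u, v) = (3, 3*pi/5): H = 0.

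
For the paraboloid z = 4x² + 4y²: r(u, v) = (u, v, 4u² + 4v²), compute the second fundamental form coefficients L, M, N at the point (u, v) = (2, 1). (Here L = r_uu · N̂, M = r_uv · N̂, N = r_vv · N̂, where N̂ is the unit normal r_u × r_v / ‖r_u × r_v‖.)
L = 8*sqrt(321)/321;  M = 0;  N = 8*sqrt(321)/321

Compute the unit normal N̂(u, v) = (-8*u/sqrt(64*u^2 + 64*v^2 + 1), -8*v/sqrt(64*u^2 + 64*v^2 + 1), 1/sqrt(64*u^2 + 64*v^2 + 1)), and the second partials r_uu, r_uv, r_vv. Take dot products:
  L(u, v) = r_uu · N̂ = 8/sqrt(64*u^2 + 64*v^2 + 1),
  M(u, v) = r_uv · N̂ = 0,
  N(u, v) = r_vv · N̂ = 8/sqrt(64*u^2 + 64*v^2 + 1).
Evaluating at (u, v) = (2, 1):
  L = 8*sqrt(321)/321, M = 0, N = 8*sqrt(321)/321.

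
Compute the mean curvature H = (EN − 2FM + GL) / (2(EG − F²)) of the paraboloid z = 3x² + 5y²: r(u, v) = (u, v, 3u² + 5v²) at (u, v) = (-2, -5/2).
H = 2603*sqrt(770)/592900

With E = 36*u^2 + 1, F = 60*u*v, G = 100*v^2 + 1, L = 6/sqrt(36*u^2 + 100*v^2 + 1), M = 0, N = 10/sqrt(36*u^2 + 100*v^2 + 1), assemble
  H = (EN − 2FM + GL) / (2(EG − F²)) = 4*(45*u^2 + 75*v^2 + 2)/(36*u^2 + 100*v^2 + 1)^(3/2).
At (u, v) = (-2, -5/2): H = 2603*sqrt(770)/592900.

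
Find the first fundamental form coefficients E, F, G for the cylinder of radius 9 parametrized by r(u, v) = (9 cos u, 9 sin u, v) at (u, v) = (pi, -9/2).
E = 81;  F = 0;  G = 1

Partials: r_u = (-9*sin(u), 9*cos(u), 0), r_v = (0, 0, 1). As functions of (u, v):
  E = r_u · r_u = 81,
  F = r_u · r_v = 0,
  G = r_v · r_v = 1.
Evaluating at (u, v) = (pi, -9/2): E = 81, F = 0, G = 1.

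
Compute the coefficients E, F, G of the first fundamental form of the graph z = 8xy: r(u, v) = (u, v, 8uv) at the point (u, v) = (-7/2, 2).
E = 257;  F = -448;  G = 785

Partials: r_u = (1, 0, 8*v), r_v = (0, 1, 8*u). As functions of (u, v):
  E = r_u · r_u = 64*v^2 + 1,
  F = r_u · r_v = 64*u*v,
  G = r_v · r_v = 64*u^2 + 1.
Evaluating at (u, v) = (-7/2, 2): E = 257, F = -448, G = 785.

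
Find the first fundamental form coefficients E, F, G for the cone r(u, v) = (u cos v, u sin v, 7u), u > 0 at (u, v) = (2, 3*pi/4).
E = 50;  F = 0;  G = 4

Partials: r_u = (cos(v), sin(v), 7), r_v = (-u*sin(v), u*cos(v), 0). As functions of (u, v):
  E = r_u · r_u = 50,
  F = r_u · r_v = 0,
  G = r_v · r_v = u^2.
Evaluating at (u, v) = (2, 3*pi/4): E = 50, F = 0, G = 4.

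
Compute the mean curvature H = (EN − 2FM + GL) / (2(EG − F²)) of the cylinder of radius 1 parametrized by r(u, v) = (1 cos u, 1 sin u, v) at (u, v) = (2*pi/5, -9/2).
H = -1/2

With E = 1, F = 0, G = 1, L = -1, M = 0, N = 0, assemble
  H = (EN − 2FM + GL) / (2(EG − F²)) = -1/2.
At (u, v) = (2*pi/5, -9/2): H = -1/2.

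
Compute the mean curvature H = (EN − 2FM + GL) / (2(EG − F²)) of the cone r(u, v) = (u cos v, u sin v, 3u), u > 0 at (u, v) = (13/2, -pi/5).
H = 3*sqrt(10)/130

With E = 10, F = 0, G = u^2, L = 0, M = 0, N = 3*sqrt(10)*u^2/(10*Abs(u)), assemble
  H = (EN − 2FM + GL) / (2(EG − F²)) = 3*sqrt(10)/(20*Abs(u)).
At (u, v) = (13/2, -pi/5): H = 3*sqrt(10)/130.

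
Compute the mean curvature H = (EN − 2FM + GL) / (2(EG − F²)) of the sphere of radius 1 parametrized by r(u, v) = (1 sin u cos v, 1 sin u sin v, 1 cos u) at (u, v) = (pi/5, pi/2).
H = -1

With E = 1, F = 0, G = sin(u)^2, L = -sin(u)/Abs(sin(u)), M = 0, N = -sin(u)^3/Abs(sin(u)), assemble
  H = (EN − 2FM + GL) / (2(EG − F²)) = -sin(u)/Abs(sin(u)).
At (u, v) = (pi/5, pi/2): H = -1.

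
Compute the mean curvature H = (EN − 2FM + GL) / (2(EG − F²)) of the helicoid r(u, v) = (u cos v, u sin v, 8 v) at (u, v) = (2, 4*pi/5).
H = 0

With E = 1, F = 0, G = u^2 + 64, L = 0, M = -8/sqrt(u^2 + 64), N = 0, assemble
  H = (EN − 2FM + GL) / (2(EG − F²)) = 0.
At (u, v) = (2, 4*pi/5): H = 0.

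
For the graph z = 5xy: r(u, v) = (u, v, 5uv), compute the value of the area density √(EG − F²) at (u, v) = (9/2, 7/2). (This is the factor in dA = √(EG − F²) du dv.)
√(EG − F²)|_{(9/2, 7/2)} = sqrt(3254)/2

E = 25*v^2 + 1, F = 25*u*v, G = 25*u^2 + 1, so EG − F² = 25*u^2 + 25*v^2 + 1. Taking the positive square root: √(EG − F²) = sqrt(25*u^2 + 25*v^2 + 1). At (u, v) = (9/2, 7/2): sqrt(3254)/2.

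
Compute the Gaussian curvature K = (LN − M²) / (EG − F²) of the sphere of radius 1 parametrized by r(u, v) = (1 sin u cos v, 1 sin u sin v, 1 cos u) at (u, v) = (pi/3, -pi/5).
K = 1

Coefficients of the first fundamental form: E = 1, F = 0, G = sin(u)^2.
Coefficients of the second fundamental form: L = -sin(u)/Abs(sin(u)), M = 0, N = -sin(u)^3/Abs(sin(u)).
Assemble K = (LN − M²)/(EG − F²) = 1. At (u, v) = (pi/3, -pi/5): K = 1.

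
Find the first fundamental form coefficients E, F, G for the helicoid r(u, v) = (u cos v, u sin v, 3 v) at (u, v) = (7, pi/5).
E = 1;  F = 0;  G = 58

Partials: r_u = (cos(v), sin(v), 0), r_v = (-u*sin(v), u*cos(v), 3). As functions of (u, v):
  E = r_u · r_u = 1,
  F = r_u · r_v = 0,
  G = r_v · r_v = u^2 + 9.
Evaluating at (u, v) = (7, pi/5): E = 1, F = 0, G = 58.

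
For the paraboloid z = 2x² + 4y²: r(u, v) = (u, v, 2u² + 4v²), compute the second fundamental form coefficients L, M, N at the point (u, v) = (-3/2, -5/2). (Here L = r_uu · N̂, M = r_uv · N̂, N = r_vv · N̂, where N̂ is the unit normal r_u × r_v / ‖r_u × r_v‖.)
L = 4*sqrt(437)/437;  M = 0;  N = 8*sqrt(437)/437

Compute the unit normal N̂(u, v) = (-4*u/sqrt(16*u^2 + 64*v^2 + 1), -8*v/sqrt(16*u^2 + 64*v^2 + 1), 1/sqrt(16*u^2 + 64*v^2 + 1)), and the second partials r_uu, r_uv, r_vv. Take dot products:
  L(u, v) = r_uu · N̂ = 4/sqrt(16*u^2 + 64*v^2 + 1),
  M(u, v) = r_uv · N̂ = 0,
  N(u, v) = r_vv · N̂ = 8/sqrt(16*u^2 + 64*v^2 + 1).
Evaluating at (u, v) = (-3/2, -5/2):
  L = 4*sqrt(437)/437, M = 0, N = 8*sqrt(437)/437.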